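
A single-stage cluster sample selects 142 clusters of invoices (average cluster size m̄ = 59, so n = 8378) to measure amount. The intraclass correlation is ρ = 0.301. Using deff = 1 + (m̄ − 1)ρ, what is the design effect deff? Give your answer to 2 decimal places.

deff = 1 + (59 − 1)·0.301 = 1 + 17.458 = 18.458.

18.46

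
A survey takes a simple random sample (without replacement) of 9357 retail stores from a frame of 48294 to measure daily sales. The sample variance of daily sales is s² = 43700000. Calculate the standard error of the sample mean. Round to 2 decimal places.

61.36

Under SRS without replacement, Var(ȳ) = (1 − f)·s²/n with f = n/N = 9357/48294 = 0.19375078.
Var(ȳ) = (1 − 0.19375078)·43700000/9357 = 0.80624922·4670.3003 = 3765.426.
SE(ȳ) = √(3765.426) = 61.36.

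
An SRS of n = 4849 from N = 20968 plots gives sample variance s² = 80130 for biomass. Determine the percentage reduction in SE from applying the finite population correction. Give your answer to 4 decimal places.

12.3220

f = n/N = 4849/20968 = 0.23125715.
SE_no-fpc = √(s²/n) = 4.0651023; SE_fpc = √((1−f)s²/n) = 3.5641996.
Ratio = √(1−f) = 0.87677982. Reduction = 100·(1 − 0.87677982) = 12.3220%.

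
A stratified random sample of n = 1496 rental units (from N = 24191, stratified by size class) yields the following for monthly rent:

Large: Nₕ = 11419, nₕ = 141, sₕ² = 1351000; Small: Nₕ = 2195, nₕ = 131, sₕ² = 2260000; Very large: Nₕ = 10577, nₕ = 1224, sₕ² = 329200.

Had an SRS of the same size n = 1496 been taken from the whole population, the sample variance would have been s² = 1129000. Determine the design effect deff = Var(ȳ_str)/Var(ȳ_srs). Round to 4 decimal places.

3.2310

Var(ȳ_str) = Σ Wₕ²(1−fₕ)sₕ²/nₕ with Wₕ = Nₕ/24191:
  Large: (11419/24191)²·(1−141/11419)·1351000/141 = 2108.5736
  Small: (2195/24191)²·(1−131/2195)·2260000/131 = 133.55917
  Very large: (10577/24191)²·(1−1224/10577)·329200/1224 = 45.465734
  → Var(ȳ_str) = 2287.5985.
Var(ȳ_srs) = (1 − 1496/24191)·1129000/1496 = 708.0089.
deff = 2287.5985 / 708.0089 = 3.2310.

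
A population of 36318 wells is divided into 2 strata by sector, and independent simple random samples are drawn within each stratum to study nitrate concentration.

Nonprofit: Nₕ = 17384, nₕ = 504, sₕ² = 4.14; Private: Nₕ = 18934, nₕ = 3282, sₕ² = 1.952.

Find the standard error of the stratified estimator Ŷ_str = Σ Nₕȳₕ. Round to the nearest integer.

Var(Ŷ_str) = Σₕ Nₕ²(1 − fₕ)sₕ²/nₕ.
Nonprofit: 17384²·(1 − 504/17384)·4.14/504 = 2.4104158 × 10^6.
Private: 18934²·(1 − 3282/18934)·1.952/3282 = 176259.87.
Sum = 2.5866757 × 10^6.
SE = √(2.5866757 × 10^6) = 1608.

1608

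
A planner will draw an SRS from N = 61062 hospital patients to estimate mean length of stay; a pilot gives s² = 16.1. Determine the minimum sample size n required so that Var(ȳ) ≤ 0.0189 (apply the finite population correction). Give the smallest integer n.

841

Without fpc, n₀ = s²/D = 16.1/0.0189 = 851.8519.
With fpc, (1 − n/N)·s²/n ≤ D requires n ≥ n₀/(1 + n₀/N) = 851.8519/(1 + 851.8519/61062) = 840.1316.
Rounding up, n = 841.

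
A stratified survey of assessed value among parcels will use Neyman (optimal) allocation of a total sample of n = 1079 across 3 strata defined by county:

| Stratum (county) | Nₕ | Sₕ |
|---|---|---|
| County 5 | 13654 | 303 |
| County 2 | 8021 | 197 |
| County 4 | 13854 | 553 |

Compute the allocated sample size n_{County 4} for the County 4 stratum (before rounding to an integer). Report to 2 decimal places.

Neyman allocation: nₕ = n·NₕSₕ / Σⱼ NⱼSⱼ.
Σ NⱼSⱼ = 13654·303 + 8021·197 + 13854·553 = 1.3378561 × 10^7.
n_{County 4} = 1079·13854·553 / (1.3378561 × 10^7) = 617.89.

617.89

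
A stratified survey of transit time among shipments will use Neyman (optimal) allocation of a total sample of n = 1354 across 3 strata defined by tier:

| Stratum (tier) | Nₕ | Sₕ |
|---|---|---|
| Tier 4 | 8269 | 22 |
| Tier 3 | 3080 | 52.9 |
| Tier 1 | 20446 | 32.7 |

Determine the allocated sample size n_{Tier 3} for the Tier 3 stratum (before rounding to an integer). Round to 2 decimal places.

217.69

Neyman allocation: nₕ = n·NₕSₕ / Σⱼ NⱼSⱼ.
Σ NⱼSⱼ = 8269·22 + 3080·52.9 + 20446·32.7 = 1.0134342 × 10^6.
n_{Tier 3} = 1354·3080·52.9 / (1.0134342 × 10^6) = 217.69.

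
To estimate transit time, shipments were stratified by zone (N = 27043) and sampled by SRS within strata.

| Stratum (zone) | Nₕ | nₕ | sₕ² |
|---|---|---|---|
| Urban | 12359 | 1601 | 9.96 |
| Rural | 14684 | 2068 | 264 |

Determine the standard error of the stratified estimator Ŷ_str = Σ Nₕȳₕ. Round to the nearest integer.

4947

Var(Ŷ_str) = Σₕ Nₕ²(1 − fₕ)sₕ²/nₕ.
Urban: 12359²·(1 − 1601/12359)·9.96/1601 = 827147.34.
Rural: 14684²·(1 − 2068/14684)·264/2068 = 2.3649363 × 10^7.
Sum = 2.447651 × 10^7.
SE = √(2.447651 × 10^7) = 4947.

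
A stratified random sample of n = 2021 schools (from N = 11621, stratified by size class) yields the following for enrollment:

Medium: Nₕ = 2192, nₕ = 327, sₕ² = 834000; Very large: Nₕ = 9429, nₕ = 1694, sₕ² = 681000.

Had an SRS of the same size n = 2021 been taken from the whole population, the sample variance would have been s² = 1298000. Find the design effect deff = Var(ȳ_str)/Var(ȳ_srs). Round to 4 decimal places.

Var(ȳ_str) = Σ Wₕ²(1−fₕ)sₕ²/nₕ with Wₕ = Nₕ/11621:
  Medium: (2192/11621)²·(1−327/2192)·834000/327 = 77.205934
  Very large: (9429/11621)²·(1−1694/9429)·681000/1694 = 217.10642
  → Var(ȳ_str) = 294.31235.
Var(ȳ_srs) = (1 − 2021/11621)·1298000/2021 = 530.56196.
deff = 294.31235 / 530.56196 = 0.5547.

0.5547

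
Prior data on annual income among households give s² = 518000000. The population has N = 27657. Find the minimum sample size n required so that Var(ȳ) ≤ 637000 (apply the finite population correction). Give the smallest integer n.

Without fpc, n₀ = s²/D = 518000000/637000 = 813.1868.
With fpc, (1 − n/N)·s²/n ≤ D requires n ≥ n₀/(1 + n₀/N) = 813.1868/(1 + 813.1868/27657) = 789.9599.
Rounding up, n = 790.

790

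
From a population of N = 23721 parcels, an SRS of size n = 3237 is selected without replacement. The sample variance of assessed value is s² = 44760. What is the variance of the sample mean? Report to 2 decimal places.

Under SRS without replacement, Var(ȳ) = (1 − f)·s²/n with f = n/N = 3237/23721 = 0.13646136.
Var(ȳ) = (1 − 0.13646136)·44760/3237 = 0.86353864·13.827618 = 11.940683.

11.94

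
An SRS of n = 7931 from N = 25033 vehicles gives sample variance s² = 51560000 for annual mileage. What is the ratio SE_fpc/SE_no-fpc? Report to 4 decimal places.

0.8265

f = n/N = 7931/25033 = 0.31682180.
SE_no-fpc = √(s²/n) = 80.629224; SE_fpc = √((1−f)s²/n) = 66.643758.
Ratio = √(1−f) = 0.82654595.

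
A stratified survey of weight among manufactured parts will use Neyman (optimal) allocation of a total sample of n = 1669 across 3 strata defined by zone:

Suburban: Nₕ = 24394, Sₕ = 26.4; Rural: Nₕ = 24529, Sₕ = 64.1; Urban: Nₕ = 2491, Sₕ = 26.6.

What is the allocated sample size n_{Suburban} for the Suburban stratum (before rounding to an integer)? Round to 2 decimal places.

Neyman allocation: nₕ = n·NₕSₕ / Σⱼ NⱼSⱼ.
Σ NⱼSⱼ = 24394·26.4 + 24529·64.1 + 2491·26.6 = 2.2825711 × 10^6.
n_{Suburban} = 1669·24394·26.4 / (2.2825711 × 10^6) = 470.89.

470.89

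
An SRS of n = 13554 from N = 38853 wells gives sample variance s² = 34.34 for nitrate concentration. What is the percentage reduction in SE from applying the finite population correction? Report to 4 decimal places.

f = n/N = 13554/38853 = 0.34885337.
SE_no-fpc = √(s²/n) = 0.050334575; SE_fpc = √((1−f)s²/n) = 0.040616809.
Ratio = √(1−f) = 0.80693657. Reduction = 100·(1 − 0.80693657) = 19.3063%.

19.3063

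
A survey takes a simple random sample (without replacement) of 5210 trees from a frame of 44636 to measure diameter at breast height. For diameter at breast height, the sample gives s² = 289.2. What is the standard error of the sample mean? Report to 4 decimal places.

0.2214

Under SRS without replacement, Var(ȳ) = (1 − f)·s²/n with f = n/N = 5210/44636 = 0.11672193.
Var(ȳ) = (1 − 0.11672193)·289.2/5210 = 0.88327807·0.055508637 = 0.049029562.
SE(ȳ) = √(0.049029562) = 0.2214.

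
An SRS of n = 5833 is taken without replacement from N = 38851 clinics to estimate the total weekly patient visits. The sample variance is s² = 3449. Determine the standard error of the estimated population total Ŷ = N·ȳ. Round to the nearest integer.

27541

Var(Ŷ) = N²·Var(ȳ) = N²·(1 − n/N)·s²/n.
f = 5833/38851 = 0.15013771; Var(ȳ) = 0.84986229·3449/5833 = 0.50251587.
Var(Ŷ) = 38851² · 0.50251587 = 7.5849756 × 10^8.
SE(Ŷ) = √(7.5849756 × 10^8) = 27541.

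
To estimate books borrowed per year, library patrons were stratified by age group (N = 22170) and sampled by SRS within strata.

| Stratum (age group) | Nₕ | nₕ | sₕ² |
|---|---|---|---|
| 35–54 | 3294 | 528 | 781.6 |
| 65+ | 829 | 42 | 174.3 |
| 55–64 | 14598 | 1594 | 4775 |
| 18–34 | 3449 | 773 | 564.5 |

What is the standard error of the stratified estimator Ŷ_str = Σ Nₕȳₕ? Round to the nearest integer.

24323

Var(Ŷ_str) = Σₕ Nₕ²(1 − fₕ)sₕ²/nₕ.
35–54: 3294²·(1 − 528/3294)·781.6/528 = 1.3487343 × 10^7.
65+: 829²·(1 − 42/829)·174.3/42 = 2.7075555 × 10^6.
55–64: 14598²·(1 − 1594/14598)·4775/1594 = 5.6866353 × 10^8.
18–34: 3449²·(1 − 773/3449)·564.5/773 = 6.7400599 × 10^6.
Sum = 5.9159849 × 10^8.
SE = √(5.9159849 × 10^8) = 24323.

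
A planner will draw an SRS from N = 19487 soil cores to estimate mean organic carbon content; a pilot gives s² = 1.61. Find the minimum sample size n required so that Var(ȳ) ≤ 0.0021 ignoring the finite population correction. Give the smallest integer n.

767

Without fpc, n₀ = s²/D = 1.61/0.0021 = 766.6667.
Rounding up, n = 767.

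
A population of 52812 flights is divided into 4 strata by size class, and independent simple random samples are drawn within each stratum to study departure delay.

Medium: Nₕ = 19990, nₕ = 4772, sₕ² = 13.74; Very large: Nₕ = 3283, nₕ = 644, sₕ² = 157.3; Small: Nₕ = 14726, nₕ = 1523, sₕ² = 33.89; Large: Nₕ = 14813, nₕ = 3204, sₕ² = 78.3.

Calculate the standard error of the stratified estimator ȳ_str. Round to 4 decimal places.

Var(ȳ_str) = Σₕ Wₕ²(1 − fₕ)sₕ²/nₕ with Wₕ = Nₕ/N, N = 52812.
Medium: Wₕ = 0.37851246; term = 0.37851246²·(1 − 0.23871936)·13.74/4772 = 3.1404468 × 10^-4.
Very large: Wₕ = 0.06216390; term = 0.06216390²·(1 − 0.19616205)·157.3/644 = 7.5873112 × 10^-4.
Small: Wₕ = 0.27883814; term = 0.27883814²·(1 − 0.10342252)·33.89/1523 = 0.0015511859.
Large: Wₕ = 0.28048550; term = 0.28048550²·(1 − 0.21629650)·78.3/3204 = 0.0015067523.
Sum = 0.004130714.
SE = √(0.004130714) = 0.0643.

0.0643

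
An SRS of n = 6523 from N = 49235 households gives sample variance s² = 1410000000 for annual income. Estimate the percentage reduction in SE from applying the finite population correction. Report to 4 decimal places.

6.8596

f = n/N = 6523/49235 = 0.13248705.
SE_no-fpc = √(s²/n) = 464.92818; SE_fpc = √((1−f)s²/n) = 433.03585.
Ratio = √(1−f) = 0.93140375. Reduction = 100·(1 − 0.93140375) = 6.8596%.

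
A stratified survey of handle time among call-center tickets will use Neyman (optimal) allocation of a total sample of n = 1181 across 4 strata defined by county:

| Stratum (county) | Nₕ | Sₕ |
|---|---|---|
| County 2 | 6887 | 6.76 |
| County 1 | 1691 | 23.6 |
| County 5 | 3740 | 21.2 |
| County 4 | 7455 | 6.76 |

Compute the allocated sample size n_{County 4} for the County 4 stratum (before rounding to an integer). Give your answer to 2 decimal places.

275.36

Neyman allocation: nₕ = n·NₕSₕ / Σⱼ NⱼSⱼ.
Σ NⱼSⱼ = 6887·6.76 + 1691·23.6 + 3740·21.2 + 7455·6.76 = 216147.52.
n_{County 4} = 1181·7455·6.76 / 216147.52 = 275.36.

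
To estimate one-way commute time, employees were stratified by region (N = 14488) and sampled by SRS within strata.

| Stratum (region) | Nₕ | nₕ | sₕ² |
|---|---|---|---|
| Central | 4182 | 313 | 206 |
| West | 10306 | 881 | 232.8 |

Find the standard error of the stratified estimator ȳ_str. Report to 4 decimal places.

Var(ȳ_str) = Σₕ Wₕ²(1 − fₕ)sₕ²/nₕ with Wₕ = Nₕ/N, N = 14488.
Central: Wₕ = 0.28865268; term = 0.28865268²·(1 − 0.07484457)·206/313 = 0.050732792.
West: Wₕ = 0.71134732; term = 0.71134732²·(1 − 0.08548418)·232.8/881 = 0.12228176.
Sum = 0.17301455.
SE = √(0.17301455) = 0.4160.

0.4160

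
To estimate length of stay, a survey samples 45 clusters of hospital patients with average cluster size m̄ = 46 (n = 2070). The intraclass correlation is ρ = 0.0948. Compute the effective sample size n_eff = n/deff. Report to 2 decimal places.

deff = 1 + (46 − 1)·0.0948 = 1 + 4.266 = 5.266.
n_eff = 2070 / 5.266 = 393.09.

393.09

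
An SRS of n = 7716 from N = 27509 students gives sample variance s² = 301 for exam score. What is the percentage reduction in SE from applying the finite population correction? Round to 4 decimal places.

15.1761

f = n/N = 7716/27509 = 0.28049002.
SE_no-fpc = √(s²/n) = 0.19750911; SE_fpc = √((1−f)s²/n) = 0.167535.
Ratio = √(1−f) = 0.84823934. Reduction = 100·(1 − 0.84823934) = 15.1761%.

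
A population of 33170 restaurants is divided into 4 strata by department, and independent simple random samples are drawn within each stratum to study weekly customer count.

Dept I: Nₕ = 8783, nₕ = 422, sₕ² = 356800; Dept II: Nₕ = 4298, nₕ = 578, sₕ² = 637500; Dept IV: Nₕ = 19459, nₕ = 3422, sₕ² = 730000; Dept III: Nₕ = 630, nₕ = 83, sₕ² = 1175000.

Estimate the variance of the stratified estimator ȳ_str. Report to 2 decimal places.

Var(ȳ_str) = Σₕ Wₕ²(1 − fₕ)sₕ²/nₕ with Wₕ = Nₕ/N, N = 33170.
Dept I: Wₕ = 0.26478746; term = 0.26478746²·(1 − 0.04804736)·356800/422 = 56.431625.
Dept II: Wₕ = 0.12957492; term = 0.12957492²·(1 − 0.13448115)·637500/578 = 16.027684.
Dept IV: Wₕ = 0.58664456; term = 0.58664456²·(1 − 0.17585693)·730000/3422 = 60.505598.
Dept III: Wₕ = 0.01899307; term = 0.01899307²·(1 − 0.13174603)·1175000/83 = 4.4340104.
Sum = 137.39892.

137.40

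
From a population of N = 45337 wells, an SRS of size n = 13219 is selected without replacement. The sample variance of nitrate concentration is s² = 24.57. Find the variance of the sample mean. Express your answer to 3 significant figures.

Under SRS without replacement, Var(ȳ) = (1 − f)·s²/n with f = n/N = 13219/45337 = 0.29157201.
Var(ȳ) = (1 − 0.29157201)·24.57/13219 = 0.70842799·0.0018586883 = 0.0013167468.

0.00132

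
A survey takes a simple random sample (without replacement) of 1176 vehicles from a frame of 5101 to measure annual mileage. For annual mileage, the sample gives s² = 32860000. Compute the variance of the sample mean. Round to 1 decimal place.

Under SRS without replacement, Var(ȳ) = (1 − f)·s²/n with f = n/N = 1176/5101 = 0.23054303.
Var(ȳ) = (1 − 0.23054303)·32860000/1176 = 0.76945697·27942.177 = 21500.303.

21500.3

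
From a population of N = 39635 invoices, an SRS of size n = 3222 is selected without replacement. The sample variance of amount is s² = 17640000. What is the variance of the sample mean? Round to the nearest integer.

Under SRS without replacement, Var(ȳ) = (1 − f)·s²/n with f = n/N = 3222/39635 = 0.08129179.
Var(ȳ) = (1 − 0.08129179)·17640000/3222 = 0.91870821·5474.8603 = 5029.7992.

5030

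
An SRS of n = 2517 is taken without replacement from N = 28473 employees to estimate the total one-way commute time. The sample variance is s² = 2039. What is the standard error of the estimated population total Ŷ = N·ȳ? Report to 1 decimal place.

Var(Ŷ) = N²·Var(ȳ) = N²·(1 − n/N)·s²/n.
f = 2517/28473 = 0.08839954; Var(ȳ) = 0.91160046·2039/2517 = 0.73847968.
Var(Ŷ) = 28473² · 0.73847968 = 5.9869414 × 10^8.
SE(Ŷ) = √(5.9869414 × 10^8) = 24468.2.

24468.2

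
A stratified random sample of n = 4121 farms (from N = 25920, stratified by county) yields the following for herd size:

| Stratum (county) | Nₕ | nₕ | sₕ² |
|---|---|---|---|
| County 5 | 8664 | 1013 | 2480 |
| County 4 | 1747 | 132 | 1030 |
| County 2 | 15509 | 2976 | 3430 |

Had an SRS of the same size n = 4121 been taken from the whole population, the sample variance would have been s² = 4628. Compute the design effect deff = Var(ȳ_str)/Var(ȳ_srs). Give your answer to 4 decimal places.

0.6435

Var(ȳ_str) = Σ Wₕ²(1−fₕ)sₕ²/nₕ with Wₕ = Nₕ/25920:
  County 5: (8664/25920)²·(1−1013/8664)·2480/1013 = 0.24155103
  County 4: (1747/25920)²·(1−132/1747)·1030/132 = 0.032768664
  County 2: (15509/25920)²·(1−2976/15509)·3430/2976 = 0.33344947
  → Var(ȳ_str) = 0.60776916.
Var(ȳ_srs) = (1 − 4121/25920)·4628/4121 = 0.94447901.
deff = 0.60776916 / 0.94447901 = 0.6435.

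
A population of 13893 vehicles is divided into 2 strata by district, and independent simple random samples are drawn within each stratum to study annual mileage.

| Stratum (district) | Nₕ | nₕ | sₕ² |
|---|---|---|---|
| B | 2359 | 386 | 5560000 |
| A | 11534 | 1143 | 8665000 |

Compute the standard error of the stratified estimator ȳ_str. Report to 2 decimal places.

Var(ȳ_str) = Σₕ Wₕ²(1 − fₕ)sₕ²/nₕ with Wₕ = Nₕ/N, N = 13893.
B: Wₕ = 0.16979774; term = 0.16979774²·(1 − 0.16362866)·5560000/386 = 347.33651.
A: Wₕ = 0.83020226; term = 0.83020226²·(1 − 0.09909832)·8665000/1143 = 4707.2532.
Sum = 5054.5897.
SE = √(5054.5897) = 71.10.

71.10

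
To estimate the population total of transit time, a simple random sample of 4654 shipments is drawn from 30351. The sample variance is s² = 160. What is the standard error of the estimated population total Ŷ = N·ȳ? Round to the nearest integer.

5178

Var(Ŷ) = N²·Var(ȳ) = N²·(1 − n/N)·s²/n.
f = 4654/30351 = 0.15333926; Var(ȳ) = 0.84666074·160/4654 = 0.029107374.
Var(Ŷ) = 30351² · 0.029107374 = 2.6813224 × 10^7.
SE(Ŷ) = √(2.6813224 × 10^7) = 5178.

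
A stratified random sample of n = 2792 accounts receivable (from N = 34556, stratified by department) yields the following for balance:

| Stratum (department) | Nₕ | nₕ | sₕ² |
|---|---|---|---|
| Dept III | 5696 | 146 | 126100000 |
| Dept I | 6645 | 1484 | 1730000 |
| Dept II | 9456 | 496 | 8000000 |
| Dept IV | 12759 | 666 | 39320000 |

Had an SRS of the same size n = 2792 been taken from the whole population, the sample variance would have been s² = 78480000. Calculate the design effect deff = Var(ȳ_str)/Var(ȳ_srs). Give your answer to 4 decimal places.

Var(ȳ_str) = Σ Wₕ²(1−fₕ)sₕ²/nₕ with Wₕ = Nₕ/34556:
  Dept III: (5696/34556)²·(1−146/5696)·126100000/146 = 22865.372
  Dept I: (6645/34556)²·(1−1484/6645)·1730000/1484 = 33.480668
  Dept II: (9456/34556)²·(1−496/9456)·8000000/496 = 1144.3974
  Dept IV: (12759/34556)²·(1−666/12759)·39320000/666 = 7628.5683
  → Var(ȳ_str) = 31671.818.
Var(ȳ_srs) = (1 − 2792/34556)·78480000/2792 = 25837.786.
deff = 31671.818 / 25837.786 = 1.2258.

1.2258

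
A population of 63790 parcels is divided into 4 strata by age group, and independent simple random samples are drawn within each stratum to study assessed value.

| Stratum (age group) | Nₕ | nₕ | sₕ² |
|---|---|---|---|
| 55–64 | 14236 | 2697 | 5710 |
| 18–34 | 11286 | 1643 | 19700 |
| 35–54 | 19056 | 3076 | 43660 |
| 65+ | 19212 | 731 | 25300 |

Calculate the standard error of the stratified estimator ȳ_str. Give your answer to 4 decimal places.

Var(ȳ_str) = Σₕ Wₕ²(1 − fₕ)sₕ²/nₕ with Wₕ = Nₕ/N, N = 63790.
55–64: Wₕ = 0.22316978; term = 0.22316978²·(1 − 0.18944928)·5710/2697 = 0.085468506.
18–34: Wₕ = 0.17692428; term = 0.17692428²·(1 − 0.14557859)·19700/1643 = 0.3206828.
35–54: Wₕ = 0.29873021; term = 0.29873021²·(1 − 0.16141898)·43660/3076 = 1.0621863.
65+: Wₕ = 0.30117573; term = 0.30117573²·(1 − 0.03804914)·25300/731 = 3.0199238.
Sum = 4.4882614.
SE = √(4.4882614) = 2.1186.

2.1186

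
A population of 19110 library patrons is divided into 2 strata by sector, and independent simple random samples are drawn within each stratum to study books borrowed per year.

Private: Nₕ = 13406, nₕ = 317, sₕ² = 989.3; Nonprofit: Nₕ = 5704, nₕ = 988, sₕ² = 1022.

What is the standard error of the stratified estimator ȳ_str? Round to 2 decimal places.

1.26

Var(ȳ_str) = Σₕ Wₕ²(1 − fₕ)sₕ²/nₕ with Wₕ = Nₕ/N, N = 19110.
Private: Wₕ = 0.70151753; term = 0.70151753²·(1 − 0.02364613)·989.3/317 = 1.4995227.
Nonprofit: Wₕ = 0.29848247; term = 0.29848247²·(1 − 0.17321178)·1022/988 = 0.076194898.
Sum = 1.5757176.
SE = √(1.5757176) = 1.26.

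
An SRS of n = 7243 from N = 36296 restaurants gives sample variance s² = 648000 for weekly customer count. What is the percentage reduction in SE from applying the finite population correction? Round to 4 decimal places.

10.5323

f = n/N = 7243/36296 = 0.19955367.
SE_no-fpc = √(s²/n) = 9.4586305; SE_fpc = √((1−f)s²/n) = 8.462416.
Ratio = √(1−f) = 0.89467666. Reduction = 100·(1 − 0.89467666) = 10.5323%.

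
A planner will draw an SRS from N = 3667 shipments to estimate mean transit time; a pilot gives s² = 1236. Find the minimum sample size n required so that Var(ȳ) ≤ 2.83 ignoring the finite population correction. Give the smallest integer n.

Without fpc, n₀ = s²/D = 1236/2.83 = 436.7491.
Rounding up, n = 437.

437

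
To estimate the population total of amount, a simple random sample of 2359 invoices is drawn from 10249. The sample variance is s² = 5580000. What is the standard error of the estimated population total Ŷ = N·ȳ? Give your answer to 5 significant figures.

437350

Var(Ŷ) = N²·Var(ȳ) = N²·(1 − n/N)·s²/n.
f = 2359/10249 = 0.23016880; Var(ȳ) = 0.76983120·5580000/2359 = 1820.9657.
Var(Ŷ) = 10249² · 1820.9657 = 1.9127788 × 10^11.
SE(Ŷ) = √(1.9127788 × 10^11) = 437350.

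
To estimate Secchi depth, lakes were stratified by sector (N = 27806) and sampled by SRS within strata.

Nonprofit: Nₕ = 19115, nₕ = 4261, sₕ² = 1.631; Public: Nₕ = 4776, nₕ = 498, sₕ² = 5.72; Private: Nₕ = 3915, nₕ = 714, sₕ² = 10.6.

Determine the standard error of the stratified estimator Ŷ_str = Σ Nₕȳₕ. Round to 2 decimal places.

727.60

Var(Ŷ_str) = Σₕ Nₕ²(1 − fₕ)sₕ²/nₕ.
Nonprofit: 19115²·(1 − 4261/19115)·1.631/4261 = 108682.63.
Public: 4776²·(1 − 498/4776)·5.72/498 = 234677.68.
Private: 3915²·(1 − 714/3915)·10.6/714 = 186048.04.
Sum = 529408.35.
SE = √(529408.35) = 727.60.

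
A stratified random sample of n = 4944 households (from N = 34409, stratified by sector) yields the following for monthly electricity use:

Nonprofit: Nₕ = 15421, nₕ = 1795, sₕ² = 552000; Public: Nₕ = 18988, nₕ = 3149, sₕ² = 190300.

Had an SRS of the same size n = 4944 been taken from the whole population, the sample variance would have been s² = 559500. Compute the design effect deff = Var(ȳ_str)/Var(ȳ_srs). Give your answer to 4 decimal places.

Var(ȳ_str) = Σ Wₕ²(1−fₕ)sₕ²/nₕ with Wₕ = Nₕ/34409:
  Nonprofit: (15421/34409)²·(1−1795/15421)·552000/1795 = 54.577224
  Public: (18988/34409)²·(1−3149/18988)·190300/3149 = 15.350729
  → Var(ȳ_str) = 69.927953.
Var(ȳ_srs) = (1 − 4944/34409)·559500/4944 = 96.907195.
deff = 69.927953 / 96.907195 = 0.7216.

0.7216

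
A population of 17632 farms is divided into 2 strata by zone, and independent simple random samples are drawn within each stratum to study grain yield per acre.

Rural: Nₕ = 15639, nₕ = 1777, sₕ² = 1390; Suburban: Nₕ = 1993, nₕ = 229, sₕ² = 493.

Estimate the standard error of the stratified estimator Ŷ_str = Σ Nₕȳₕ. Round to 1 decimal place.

13309.5

Var(Ŷ_str) = Σₕ Nₕ²(1 − fₕ)sₕ²/nₕ.
Rural: 15639²·(1 − 1777/15639)·1390/1777 = 1.6957516 × 10^8.
Suburban: 1993²·(1 − 229/1993)·493/229 = 7.5686307 × 10^6.
Sum = 1.7714379 × 10^8.
SE = √(1.7714379 × 10^8) = 13309.5.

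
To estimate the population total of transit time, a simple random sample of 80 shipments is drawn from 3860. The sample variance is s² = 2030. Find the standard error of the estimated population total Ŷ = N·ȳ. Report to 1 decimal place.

Var(Ŷ) = N²·Var(ȳ) = N²·(1 − n/N)·s²/n.
f = 80/3860 = 0.02072539; Var(ȳ) = 0.97927461·2030/80 = 24.849093.
Var(Ŷ) = 3860² · 24.849093 = 3.7024155 × 10^8.
SE(Ŷ) = √(3.7024155 × 10^8) = 19241.7.

19241.7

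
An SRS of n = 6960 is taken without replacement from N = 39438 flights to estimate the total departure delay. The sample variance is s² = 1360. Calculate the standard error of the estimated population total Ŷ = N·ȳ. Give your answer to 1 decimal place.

15820.4

Var(Ŷ) = N²·Var(ȳ) = N²·(1 − n/N)·s²/n.
f = 6960/39438 = 0.17647954; Var(ȳ) = 0.82352046·1360/6960 = 0.16091779.
Var(Ŷ) = 39438² · 0.16091779 = 2.5028443 × 10^8.
SE(Ŷ) = √(2.5028443 × 10^8) = 15820.4.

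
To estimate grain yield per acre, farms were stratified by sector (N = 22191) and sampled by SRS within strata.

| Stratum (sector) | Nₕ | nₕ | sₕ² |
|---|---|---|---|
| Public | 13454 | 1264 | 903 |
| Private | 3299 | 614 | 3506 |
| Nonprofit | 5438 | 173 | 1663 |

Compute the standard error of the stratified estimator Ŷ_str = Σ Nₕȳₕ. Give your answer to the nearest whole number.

Var(Ŷ_str) = Σₕ Nₕ²(1 − fₕ)sₕ²/nₕ.
Public: 13454²·(1 − 1264/13454)·903/1264 = 1.1716444 × 10^8.
Private: 3299²·(1 − 614/3299)·3506/614 = 5.0578989 × 10^7.
Nonprofit: 5438²·(1 − 173/5438)·1663/173 = 2.7522237 × 10^8.
Sum = 4.429658 × 10^8.
SE = √(4.429658 × 10^8) = 21047.

21047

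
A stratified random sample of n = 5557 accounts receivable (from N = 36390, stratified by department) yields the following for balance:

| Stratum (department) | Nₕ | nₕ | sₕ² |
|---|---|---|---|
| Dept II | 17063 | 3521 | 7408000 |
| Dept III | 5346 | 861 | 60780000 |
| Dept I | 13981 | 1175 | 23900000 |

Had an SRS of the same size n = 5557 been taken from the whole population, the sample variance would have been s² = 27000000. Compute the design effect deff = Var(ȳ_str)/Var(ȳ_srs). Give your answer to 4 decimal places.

Var(ȳ_str) = Σ Wₕ²(1−fₕ)sₕ²/nₕ with Wₕ = Nₕ/36390:
  Dept II: (17063/36390)²·(1−3521/17063)·7408000/3521 = 367.12084
  Dept III: (5346/36390)²·(1−861/5346)·60780000/861 = 1278.1589
  Dept I: (13981/36390)²·(1−1175/13981)·23900000/1175 = 2750.0947
  → Var(ȳ_str) = 4395.3744.
Var(ȳ_srs) = (1 − 5557/36390)·27000000/5557 = 4116.7747.
deff = 4395.3744 / 4116.7747 = 1.0677.

1.0677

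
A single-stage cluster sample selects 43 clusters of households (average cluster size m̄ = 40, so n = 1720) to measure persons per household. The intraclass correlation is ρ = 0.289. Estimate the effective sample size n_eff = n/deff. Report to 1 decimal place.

deff = 1 + (40 − 1)·0.289 = 1 + 11.271 = 12.271.
n_eff = 1720 / 12.271 = 140.2.

140.2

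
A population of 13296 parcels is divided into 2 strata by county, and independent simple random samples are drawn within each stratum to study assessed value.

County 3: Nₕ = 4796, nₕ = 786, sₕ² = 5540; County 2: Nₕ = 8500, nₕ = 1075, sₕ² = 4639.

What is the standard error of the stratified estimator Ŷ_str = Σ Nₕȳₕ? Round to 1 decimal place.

20196.7

Var(Ŷ_str) = Σₕ Nₕ²(1 − fₕ)sₕ²/nₕ.
County 3: 4796²·(1 − 786/4796)·5540/786 = 1.3555351 × 10^8.
County 2: 8500²·(1 − 1075/8500)·4639/1075 = 2.7235245 × 10^8.
Sum = 4.0790596 × 10^8.
SE = √(4.0790596 × 10^8) = 20196.7.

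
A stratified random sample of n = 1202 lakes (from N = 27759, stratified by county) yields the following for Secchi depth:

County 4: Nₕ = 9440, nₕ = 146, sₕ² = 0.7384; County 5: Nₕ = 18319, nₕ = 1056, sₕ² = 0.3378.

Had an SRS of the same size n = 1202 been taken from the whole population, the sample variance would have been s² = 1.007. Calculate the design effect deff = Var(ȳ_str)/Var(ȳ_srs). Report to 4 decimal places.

0.8823

Var(ȳ_str) = Σ Wₕ²(1−fₕ)sₕ²/nₕ with Wₕ = Nₕ/27759:
  County 4: (9440/27759)²·(1−146/9440)·0.7384/146 = 5.7584535 × 10^-4
  County 5: (18319/27759)²·(1−1056/18319)·0.3378/1056 = 1.3128228 × 10^-4
  → Var(ȳ_str) = 7.0712763 × 10^-4.
Var(ȳ_srs) = (1 − 1202/27759)·1.007/1202 = 8.0149386 × 10^-4.
deff = (7.0712763 × 10^-4) / (8.0149386 × 10^-4) = 0.8823.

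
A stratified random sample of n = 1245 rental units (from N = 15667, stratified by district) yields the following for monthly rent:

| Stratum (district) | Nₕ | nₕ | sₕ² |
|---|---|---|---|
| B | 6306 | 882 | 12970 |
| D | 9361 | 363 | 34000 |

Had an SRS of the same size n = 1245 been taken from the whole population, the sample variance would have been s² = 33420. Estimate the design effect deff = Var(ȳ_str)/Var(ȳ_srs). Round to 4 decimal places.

Var(ȳ_str) = Σ Wₕ²(1−fₕ)sₕ²/nₕ with Wₕ = Nₕ/15667:
  B: (6306/15667)²·(1−882/6306)·12970/882 = 2.0491481
  D: (9361/15667)²·(1−363/9361)·34000/363 = 32.1417
  → Var(ȳ_str) = 34.190848.
Var(ȳ_srs) = (1 − 1245/15667)·33420/1245 = 24.710227.
deff = 34.190848 / 24.710227 = 1.3837.

1.3837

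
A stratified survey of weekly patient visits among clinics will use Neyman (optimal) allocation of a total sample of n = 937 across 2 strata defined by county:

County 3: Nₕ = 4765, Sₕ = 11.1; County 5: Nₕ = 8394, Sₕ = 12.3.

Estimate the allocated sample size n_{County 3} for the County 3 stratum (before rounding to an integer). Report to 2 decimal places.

317.41

Neyman allocation: nₕ = n·NₕSₕ / Σⱼ NⱼSⱼ.
Σ NⱼSⱼ = 4765·11.1 + 8394·12.3 = 156137.7.
n_{County 3} = 937·4765·11.1 / 156137.7 = 317.41.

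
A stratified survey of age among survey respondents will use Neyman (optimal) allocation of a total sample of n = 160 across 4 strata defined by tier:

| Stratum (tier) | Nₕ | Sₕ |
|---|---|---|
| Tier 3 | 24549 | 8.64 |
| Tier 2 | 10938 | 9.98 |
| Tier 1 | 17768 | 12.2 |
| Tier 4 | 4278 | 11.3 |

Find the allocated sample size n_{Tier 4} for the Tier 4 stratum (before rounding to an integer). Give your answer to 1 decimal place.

13.2

Neyman allocation: nₕ = n·NₕSₕ / Σⱼ NⱼSⱼ.
Σ NⱼSⱼ = 24549·8.64 + 10938·9.98 + 17768·12.2 + 4278·11.3 = 586375.6.
n_{Tier 4} = 160·4278·11.3 / 586375.6 = 13.2.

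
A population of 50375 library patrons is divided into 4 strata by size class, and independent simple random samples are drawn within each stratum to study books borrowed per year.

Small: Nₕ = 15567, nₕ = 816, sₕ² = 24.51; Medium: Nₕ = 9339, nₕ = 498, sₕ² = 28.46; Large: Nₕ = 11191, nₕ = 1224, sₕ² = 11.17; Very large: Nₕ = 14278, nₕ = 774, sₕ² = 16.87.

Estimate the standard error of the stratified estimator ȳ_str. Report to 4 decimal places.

0.0815

Var(ȳ_str) = Σₕ Wₕ²(1 − fₕ)sₕ²/nₕ with Wₕ = Nₕ/N, N = 50375.
Small: Wₕ = 0.30902233; term = 0.30902233²·(1 − 0.05241858)·24.51/816 = 0.0027179998.
Medium: Wₕ = 0.18538958; term = 0.18538958²·(1 − 0.05332477)·28.46/498 = 0.0018594187.
Large: Wₕ = 0.22215385; term = 0.22215385²·(1 − 0.10937360)·11.17/1224 = 4.0112062 × 10^-4.
Very large: Wₕ = 0.28343424; term = 0.28343424²·(1 − 0.05420927)·16.87/774 = 0.0016560514.
Sum = 0.0066345905.
SE = √(0.0066345905) = 0.0815.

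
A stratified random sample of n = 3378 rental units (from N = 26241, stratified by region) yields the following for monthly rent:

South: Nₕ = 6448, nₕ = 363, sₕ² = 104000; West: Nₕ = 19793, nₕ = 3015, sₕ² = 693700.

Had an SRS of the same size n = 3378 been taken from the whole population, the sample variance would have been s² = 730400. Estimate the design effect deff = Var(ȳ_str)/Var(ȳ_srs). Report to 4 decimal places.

Var(ȳ_str) = Σ Wₕ²(1−fₕ)sₕ²/nₕ with Wₕ = Nₕ/26241:
  South: (6448/26241)²·(1−363/6448)·104000/363 = 16.324939
  West: (19793/26241)²·(1−3015/19793)·693700/3015 = 110.96229
  → Var(ȳ_str) = 127.28723.
Var(ȳ_srs) = (1 − 3378/26241)·730400/3378 = 188.38831.
deff = 127.28723 / 188.38831 = 0.6757.

0.6757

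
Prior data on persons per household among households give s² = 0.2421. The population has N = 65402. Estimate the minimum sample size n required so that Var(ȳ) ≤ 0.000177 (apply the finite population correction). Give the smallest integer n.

1340

Without fpc, n₀ = s²/D = 0.2421/0.000177 = 1367.7966.
With fpc, (1 − n/N)·s²/n ≤ D requires n ≥ n₀/(1 + n₀/N) = 1367.7966/(1 + 1367.7966/65402) = 1339.7769.
Rounding up, n = 1340.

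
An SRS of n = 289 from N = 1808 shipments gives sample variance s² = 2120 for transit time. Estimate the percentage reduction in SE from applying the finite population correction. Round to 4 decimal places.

8.3400

f = n/N = 289/1808 = 0.15984513.
SE_no-fpc = √(s²/n) = 2.7084387; SE_fpc = √((1−f)s²/n) = 2.4825539.
Ratio = √(1−f) = 0.91659962. Reduction = 100·(1 − 0.91659962) = 8.3400%.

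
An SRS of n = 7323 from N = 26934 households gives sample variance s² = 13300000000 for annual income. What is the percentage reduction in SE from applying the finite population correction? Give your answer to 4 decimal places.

f = n/N = 7323/26934 = 0.27188683.
SE_no-fpc = √(s²/n) = 1347.663; SE_fpc = √((1−f)s²/n) = 1149.9547.
Ratio = √(1−f) = 0.85329547. Reduction = 100·(1 − 0.85329547) = 14.6705%.

14.6705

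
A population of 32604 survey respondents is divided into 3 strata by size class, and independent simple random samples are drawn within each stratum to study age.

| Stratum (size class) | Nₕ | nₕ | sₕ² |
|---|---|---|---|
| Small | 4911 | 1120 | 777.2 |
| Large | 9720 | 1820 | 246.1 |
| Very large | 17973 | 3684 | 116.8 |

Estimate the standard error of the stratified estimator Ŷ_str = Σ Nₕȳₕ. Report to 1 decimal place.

5607.6

Var(Ŷ_str) = Σₕ Nₕ²(1 − fₕ)sₕ²/nₕ.
Small: 4911²·(1 − 1120/4911)·777.2/1120 = 1.2919285 × 10^7.
Large: 9720²·(1 − 1820/9720)·246.1/1820 = 1.0383256 × 10^7.
Very large: 17973²·(1 − 3684/17973)·116.8/3684 = 8.1422725 × 10^6.
Sum = 3.1444814 × 10^7.
SE = √(3.1444814 × 10^7) = 5607.6.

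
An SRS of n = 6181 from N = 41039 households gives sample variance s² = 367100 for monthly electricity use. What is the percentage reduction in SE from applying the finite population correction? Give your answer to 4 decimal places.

f = n/N = 6181/41039 = 0.15061283.
SE_no-fpc = √(s²/n) = 7.7066; SE_fpc = √((1−f)s²/n) = 7.1025724.
Ratio = √(1−f) = 0.92162203. Reduction = 100·(1 − 0.92162203) = 7.8378%.

7.8378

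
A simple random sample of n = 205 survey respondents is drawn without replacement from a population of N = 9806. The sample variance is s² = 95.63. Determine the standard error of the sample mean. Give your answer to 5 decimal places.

Under SRS without replacement, Var(ȳ) = (1 − f)·s²/n with f = n/N = 205/9806 = 0.02090557.
Var(ȳ) = (1 − 0.02090557)·95.63/205 = 0.97909443·0.4664878 = 0.45673561.
SE(ȳ) = √(0.45673561) = 0.67582.

0.67582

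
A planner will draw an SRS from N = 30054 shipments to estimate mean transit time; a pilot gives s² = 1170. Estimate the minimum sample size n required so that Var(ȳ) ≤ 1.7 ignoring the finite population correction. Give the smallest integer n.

Without fpc, n₀ = s²/D = 1170/1.7 = 688.2353.
Rounding up, n = 689.

689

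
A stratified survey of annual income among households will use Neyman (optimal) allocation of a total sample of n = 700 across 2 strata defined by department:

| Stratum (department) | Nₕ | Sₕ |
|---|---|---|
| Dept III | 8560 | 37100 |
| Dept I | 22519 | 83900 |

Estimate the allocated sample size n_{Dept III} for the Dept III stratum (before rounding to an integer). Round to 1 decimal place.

100.7

Neyman allocation: nₕ = n·NₕSₕ / Σⱼ NⱼSⱼ.
Σ NⱼSⱼ = 8560·37100 + 22519·83900 = 2.2069201 × 10^9.
n_{Dept III} = 700·8560·37100 / (2.2069201 × 10^9) = 100.7.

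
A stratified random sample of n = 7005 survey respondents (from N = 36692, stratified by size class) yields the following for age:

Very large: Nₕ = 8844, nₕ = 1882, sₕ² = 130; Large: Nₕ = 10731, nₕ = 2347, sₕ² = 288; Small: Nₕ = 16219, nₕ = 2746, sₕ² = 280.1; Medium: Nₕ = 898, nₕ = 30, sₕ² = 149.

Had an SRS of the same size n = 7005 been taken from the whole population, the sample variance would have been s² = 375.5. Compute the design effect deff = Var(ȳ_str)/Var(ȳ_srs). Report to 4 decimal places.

0.7099

Var(ȳ_str) = Σ Wₕ²(1−fₕ)sₕ²/nₕ with Wₕ = Nₕ/36692:
  Very large: (8844/36692)²·(1−1882/8844)·130/1882 = 0.0031591025
  Large: (10731/36692)²·(1−2347/10731)·288/2347 = 0.0082002689
  Small: (16219/36692)²·(1−2746/16219)·280.1/2746 = 0.016556106
  Medium: (898/36692)²·(1−30/898)·149/30 = 0.0028755327
  → Var(ȳ_str) = 0.03079101.
Var(ȳ_srs) = (1 − 7005/36692)·375.5/7005 = 0.04337073.
deff = 0.03079101 / 0.04337073 = 0.7099.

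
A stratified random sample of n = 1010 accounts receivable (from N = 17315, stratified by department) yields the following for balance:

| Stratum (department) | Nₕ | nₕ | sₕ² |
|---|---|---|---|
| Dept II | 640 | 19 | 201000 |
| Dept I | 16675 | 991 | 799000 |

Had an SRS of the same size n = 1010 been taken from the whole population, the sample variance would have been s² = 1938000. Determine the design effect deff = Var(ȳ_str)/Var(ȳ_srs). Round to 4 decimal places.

Var(ȳ_str) = Σ Wₕ²(1−fₕ)sₕ²/nₕ with Wₕ = Nₕ/17315:
  Dept II: (640/17315)²·(1−19/640)·201000/19 = 14.023908
  Dept I: (16675/17315)²·(1−991/16675)·799000/991 = 703.3165
  → Var(ȳ_str) = 717.34041.
Var(ȳ_srs) = (1 − 1010/17315)·1938000/1010 = 1806.8858.
deff = 717.34041 / 1806.8858 = 0.3970.

0.3970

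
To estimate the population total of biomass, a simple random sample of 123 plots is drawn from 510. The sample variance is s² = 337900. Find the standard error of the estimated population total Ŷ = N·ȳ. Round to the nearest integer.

23285

Var(Ŷ) = N²·Var(ȳ) = N²·(1 − n/N)·s²/n.
f = 123/510 = 0.24117647; Var(ȳ) = 0.75882353·337900/123 = 2084.6055.
Var(Ŷ) = 510² · 2084.6055 = 5.4220589 × 10^8.
SE(Ŷ) = √(5.4220589 × 10^8) = 23285.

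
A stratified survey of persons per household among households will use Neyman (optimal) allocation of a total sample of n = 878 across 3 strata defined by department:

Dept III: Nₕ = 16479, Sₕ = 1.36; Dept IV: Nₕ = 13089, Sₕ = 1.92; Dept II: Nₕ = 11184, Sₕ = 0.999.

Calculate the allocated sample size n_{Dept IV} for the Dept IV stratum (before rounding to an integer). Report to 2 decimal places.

Neyman allocation: nₕ = n·NₕSₕ / Σⱼ NⱼSⱼ.
Σ NⱼSⱼ = 16479·1.36 + 13089·1.92 + 11184·0.999 = 58715.136.
n_{Dept IV} = 878·13089·1.92 / 58715.136 = 375.80.

375.80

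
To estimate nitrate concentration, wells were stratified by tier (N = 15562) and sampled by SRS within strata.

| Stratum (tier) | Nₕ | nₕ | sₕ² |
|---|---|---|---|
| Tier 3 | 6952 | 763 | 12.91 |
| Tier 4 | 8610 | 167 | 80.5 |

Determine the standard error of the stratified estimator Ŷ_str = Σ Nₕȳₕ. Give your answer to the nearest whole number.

Var(Ŷ_str) = Σₕ Nₕ²(1 − fₕ)sₕ²/nₕ.
Tier 3: 6952²·(1 − 763/6952)·12.91/763 = 728000.96.
Tier 4: 8610²·(1 − 167/8610)·80.5/167 = 3.5041231 × 10^7.
Sum = 3.5769232 × 10^7.
SE = √(3.5769232 × 10^7) = 5981.

5981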